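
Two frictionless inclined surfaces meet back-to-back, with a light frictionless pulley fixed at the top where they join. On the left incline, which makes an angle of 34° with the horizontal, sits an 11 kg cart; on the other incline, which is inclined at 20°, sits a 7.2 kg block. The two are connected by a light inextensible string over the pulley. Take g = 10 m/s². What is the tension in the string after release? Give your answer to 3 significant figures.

Resolve each weight along its own incline: the 11 kg mass has component 11 × 10 × sin 34° = 61.511 N down its slope, and the 7.2 kg mass has 7.2 × 10 × sin 20° = 24.625 N down its slope.
The 11 kg side's 61.511 N exceeds the other side's 24.625 N, so that mass slides down and the 7.2 kg mass slides up. Taking that direction as positive, Newton's second law for the whole system gives 61.511 − 24.625 = (11 + 7.2) a, so a = 36.886 / 18.2 = 2.0267 m/s².
For the 7.2 kg mass (up-slope positive): T − 24.625 = 7.2 × 2.0267, so T = 39.217 N.

39.2 N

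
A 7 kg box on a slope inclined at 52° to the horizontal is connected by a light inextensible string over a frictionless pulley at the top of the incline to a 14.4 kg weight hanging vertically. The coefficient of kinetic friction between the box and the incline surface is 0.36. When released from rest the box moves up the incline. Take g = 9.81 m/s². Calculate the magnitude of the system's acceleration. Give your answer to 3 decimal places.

For the box on the incline: the weight component along the slope is m₁g sin 52° = 7 × 9.81 × 0.7880 = 54.112 N and the normal force is N = m₁g cos 52° = 42.277 N.
Kinetic friction opposes the box's motion up the incline: f = μN = 0.36 × 42.277 = 15.220 N acting down the slope.
Newton's second law for the box (up-slope positive): T − 54.112 − 15.220 = 7 a. For the hanging weight (downward positive): 14.4 × 9.81 − T = 14.4 a.
Adding the two equations eliminates T: 71.932 = 21.4 a, so a = 3.3613 m/s².

3.361 m/s²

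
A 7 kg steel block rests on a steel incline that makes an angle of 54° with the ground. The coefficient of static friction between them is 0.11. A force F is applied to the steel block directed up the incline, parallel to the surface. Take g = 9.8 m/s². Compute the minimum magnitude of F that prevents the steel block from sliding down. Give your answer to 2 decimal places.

The normal force is N = mg cos 54° = 40.322 N. With F at its minimum the steel block is on the verge of sliding down, so static friction is at its maximum μ_s N = 0.11 × 40.322 = 4.435 N and acts up the slope.
Equilibrium along the incline: F + μ_s N = mg sin 54°, so F = 55.499 − 4.435 = 51.064 N.

51.06 N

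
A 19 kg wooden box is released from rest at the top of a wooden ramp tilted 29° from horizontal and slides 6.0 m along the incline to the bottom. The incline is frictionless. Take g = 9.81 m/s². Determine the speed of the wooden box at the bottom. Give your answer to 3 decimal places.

The weight component along the incline is mg sin 29° = 90.364 N and the normal force is N = mg cos 29° = 163.020 N.
With no friction, a = g sin 29° = 4.7560 m/s².
Starting from rest over a distance of 6.0 m, v² = 2aL = 2 × 4.7560 × 6.0 = 57.0720, so v = 7.5546 m/s.

7.555 m/s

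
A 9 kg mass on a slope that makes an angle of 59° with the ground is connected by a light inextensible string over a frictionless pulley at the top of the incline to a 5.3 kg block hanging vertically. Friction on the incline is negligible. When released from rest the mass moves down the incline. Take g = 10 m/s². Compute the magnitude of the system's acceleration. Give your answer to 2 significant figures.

For the mass on the incline: the weight component along the slope is m₁g sin 59° = 9 × 10 × 0.8572 = 77.148 N and the normal force is N = m₁g cos 59° = 46.353 N.
Newton's second law for the mass (down-slope positive): 77.148 − T = 9 a. For the hanging block (upward positive): T − 5.3 × 10 = 5.3 a.
Adding the two equations eliminates T: 24.148 = 14.3 a, so a = 1.6887 m/s².

1.7 m/s²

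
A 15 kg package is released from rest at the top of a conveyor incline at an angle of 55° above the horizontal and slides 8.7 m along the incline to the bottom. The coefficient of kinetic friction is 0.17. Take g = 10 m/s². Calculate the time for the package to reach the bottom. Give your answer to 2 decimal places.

The weight component along the incline is mg sin 55° = 122.873 N and the normal force is N = mg cos 55° = 86.036 N.
Friction up the slope is f = μN = 0.17 × 86.036 = 14.626 N, so the net downslope force is 122.873 − 14.626 = 108.247 N and a = 108.247 / 15 = 7.2165 m/s².
Starting from rest, L = ½at², so t = √(2L/a) = √(2 × 8.7 / 7.2165) = 1.5528 s.

1.55 s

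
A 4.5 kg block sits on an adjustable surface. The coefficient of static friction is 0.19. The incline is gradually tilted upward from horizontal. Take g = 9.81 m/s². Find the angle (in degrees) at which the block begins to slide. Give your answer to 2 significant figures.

At the threshold of sliding, static friction is at its maximum μ_s N and exactly balances the weight component along the incline: mg sin θ = μ_s mg cos θ.
Hence tan θ = μ_s = 0.19, so θ = arctan(0.19) = 10.7580°.

11°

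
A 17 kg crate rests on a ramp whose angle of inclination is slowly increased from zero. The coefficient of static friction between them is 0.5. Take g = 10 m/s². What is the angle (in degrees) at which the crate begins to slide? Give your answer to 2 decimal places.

At the threshold of sliding, static friction is at its maximum μ_s N and exactly balances the weight component along the incline: mg sin θ = μ_s mg cos θ.
Hence tan θ = μ_s = 0.5, so θ = arctan(0.5) = 26.5651°.

26.57°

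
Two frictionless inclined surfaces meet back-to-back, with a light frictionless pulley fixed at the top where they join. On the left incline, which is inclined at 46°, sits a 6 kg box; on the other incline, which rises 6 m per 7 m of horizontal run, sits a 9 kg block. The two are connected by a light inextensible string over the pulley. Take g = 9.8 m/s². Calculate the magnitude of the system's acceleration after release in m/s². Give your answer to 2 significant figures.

Resolve each weight along its own incline: the 6 kg mass has component 6 × 9.8 × sin 46° = 42.297 N down its slope, and the 9 kg mass has 9 × 9.8 × sin 40.60° = 57.400 N down its slope.
The 9 kg side's 57.400 N exceeds the other side's 42.297 N, so that mass slides down and the 6 kg mass slides up. Taking that direction as positive, Newton's second law for the whole system gives 57.400 − 42.297 = (6 + 9) a, so a = 15.103 / 15 = 1.0069 m/s².

1.0 m/s²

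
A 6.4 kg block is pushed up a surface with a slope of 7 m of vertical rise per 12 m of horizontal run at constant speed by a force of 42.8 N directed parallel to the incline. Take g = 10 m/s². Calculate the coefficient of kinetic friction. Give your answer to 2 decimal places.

At constant speed ΣF = 0 along the incline. The applied 42.8 N acts up the slope; the weight component mg sin 30.26° = 32.248 N and kinetic friction μN both act down the slope.
So 42.8 = 32.248 + μ × 55.282, giving μ = (42.8 − 32.248) / 55.282 = 0.1909.

0.19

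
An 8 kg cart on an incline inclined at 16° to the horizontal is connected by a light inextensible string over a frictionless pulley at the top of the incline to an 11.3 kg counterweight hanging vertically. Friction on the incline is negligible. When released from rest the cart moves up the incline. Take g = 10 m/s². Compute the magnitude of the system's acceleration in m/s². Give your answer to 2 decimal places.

4.71 m/s²

For the cart on the incline: the weight component along the slope is m₁g sin 16° = 8 × 10 × 0.2756 = 22.048 N and the normal force is N = m₁g cos 16° = 76.901 N.
Newton's second law for the cart (up-slope positive): T − 22.048 = 8 a. For the hanging counterweight (downward positive): 11.3 × 10 − T = 11.3 a.
Adding the two equations eliminates T: 90.952 = 19.3 a, so a = 4.7125 m/s².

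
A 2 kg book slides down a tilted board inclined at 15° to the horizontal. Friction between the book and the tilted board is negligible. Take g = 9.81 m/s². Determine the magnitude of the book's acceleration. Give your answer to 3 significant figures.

Resolving the weight along the incline: the component pulling the book down the slope is mg sin 15° = 2 × 9.81 × 0.2588 = 5.078 N, and the normal force is N = mg cos 15° = 2 × 9.81 × 0.9659 = 18.951 N.
With no friction the net force along the incline is 5.078 N, so a = g sin 15° = 5.078 / 2 = 2.5390 m/s².

2.54 m/s²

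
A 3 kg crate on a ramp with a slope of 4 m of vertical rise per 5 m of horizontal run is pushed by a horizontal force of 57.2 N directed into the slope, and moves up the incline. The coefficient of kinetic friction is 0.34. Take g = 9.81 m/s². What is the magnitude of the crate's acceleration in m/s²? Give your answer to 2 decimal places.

2.11 m/s²

The horizontal push has components F cos 38.66° = 57.2 × 0.7809 = 44.667 N up the incline and F sin 38.66° = 57.2 × 0.6247 = 35.733 N pressing into the surface.
The normal force is therefore N = mg cos 38.66° + F sin 38.66° = 22.982 + 35.733 = 58.715 N, and kinetic friction down the slope is μN = 0.34 × 58.715 = 19.963 N.
Along the incline: F cos 38.66° − mg sin 38.66° − μN = ma, so 44.667 − 18.385 − 19.963 = 3 a, giving a = 2.1063 m/s².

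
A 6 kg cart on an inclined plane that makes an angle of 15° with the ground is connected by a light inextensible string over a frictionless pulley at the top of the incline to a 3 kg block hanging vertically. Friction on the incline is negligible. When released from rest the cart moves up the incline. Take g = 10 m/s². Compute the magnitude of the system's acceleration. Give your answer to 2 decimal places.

For the cart on the incline: the weight component along the slope is m₁g sin 15° = 6 × 10 × 0.2588 = 15.528 N and the normal force is N = m₁g cos 15° = 57.956 N.
Newton's second law for the cart (up-slope positive): T − 15.528 = 6 a. For the hanging block (downward positive): 3 × 10 − T = 3 a.
Adding the two equations eliminates T: 14.472 = 9 a, so a = 1.6080 m/s².

1.61 m/s²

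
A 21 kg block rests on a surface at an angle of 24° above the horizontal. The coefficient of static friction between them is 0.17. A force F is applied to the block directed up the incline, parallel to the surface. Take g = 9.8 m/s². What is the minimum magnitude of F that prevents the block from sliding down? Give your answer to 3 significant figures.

The normal force is N = mg cos 24° = 188.008 N. With F at its minimum the block is on the verge of sliding down, so static friction is at its maximum μ_s N = 0.17 × 188.008 = 31.961 N and acts up the slope.
Equilibrium along the incline: F + μ_s N = mg sin 24°, so F = 83.706 − 31.961 = 51.745 N.

51.7 N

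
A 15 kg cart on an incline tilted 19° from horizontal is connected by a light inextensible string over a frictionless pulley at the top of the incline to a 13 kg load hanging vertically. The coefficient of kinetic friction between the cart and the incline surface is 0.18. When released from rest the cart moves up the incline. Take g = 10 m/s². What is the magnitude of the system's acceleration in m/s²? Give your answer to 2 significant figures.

For the cart on the incline: the weight component along the slope is m₁g sin 19° = 15 × 10 × 0.3256 = 48.840 N and the normal force is N = m₁g cos 19° = 141.828 N.
Kinetic friction opposes the cart's motion up the incline: f = μN = 0.18 × 141.828 = 25.529 N acting down the slope.
Newton's second law for the cart (up-slope positive): T − 48.840 − 25.529 = 15 a. For the hanging load (downward positive): 13 × 10 − T = 13 a.
Adding the two equations eliminates T: 55.631 = 28 a, so a = 1.9868 m/s².

2.0 m/s²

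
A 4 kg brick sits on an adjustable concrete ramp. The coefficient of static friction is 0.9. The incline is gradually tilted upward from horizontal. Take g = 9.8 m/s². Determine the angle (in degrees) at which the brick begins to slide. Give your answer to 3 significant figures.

At the threshold of sliding, static friction is at its maximum μ_s N and exactly balances the weight component along the incline: mg sin θ = μ_s mg cos θ.
Hence tan θ = μ_s = 0.9, so θ = arctan(0.9) = 41.9872°.

42.0°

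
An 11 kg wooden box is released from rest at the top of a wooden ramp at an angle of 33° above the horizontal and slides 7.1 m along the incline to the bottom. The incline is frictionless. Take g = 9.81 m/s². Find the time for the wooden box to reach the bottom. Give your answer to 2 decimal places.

The weight component along the incline is mg sin 33° = 58.772 N and the normal force is N = mg cos 33° = 90.501 N.
With no friction, a = g sin 33° = 5.3429 m/s².
Starting from rest, L = ½at², so t = √(2L/a) = √(2 × 7.1 / 5.3429) = 1.6303 s.

1.63 s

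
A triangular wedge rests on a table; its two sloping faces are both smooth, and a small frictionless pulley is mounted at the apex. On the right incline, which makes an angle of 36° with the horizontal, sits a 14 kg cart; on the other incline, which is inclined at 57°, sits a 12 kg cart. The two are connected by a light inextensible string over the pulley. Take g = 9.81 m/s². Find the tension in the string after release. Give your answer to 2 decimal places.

Resolve each weight along its own incline: the 14 kg mass has component 14 × 9.81 × sin 36° = 80.726 N down its slope, and the 12 kg mass has 12 × 9.81 × sin 57° = 98.728 N down its slope.
The 12 kg side's 98.728 N exceeds the other side's 80.726 N, so that mass slides down and the 14 kg mass slides up. Taking that direction as positive, Newton's second law for the whole system gives 98.728 − 80.726 = (14 + 12) a, so a = 18.002 / 26 = 0.6924 m/s².
For the 14 kg mass (up-slope positive): T − 80.726 = 14 × 0.6924, so T = 90.420 N.

90.42 N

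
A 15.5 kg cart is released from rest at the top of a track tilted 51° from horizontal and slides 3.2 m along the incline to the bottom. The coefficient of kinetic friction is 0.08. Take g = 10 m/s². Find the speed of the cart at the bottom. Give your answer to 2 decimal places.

The weight component along the incline is mg sin 51° = 120.458 N and the normal force is N = mg cos 51° = 97.545 N.
Friction up the slope is f = μN = 0.08 × 97.545 = 7.804 N, so the net downslope force is 120.458 − 7.804 = 112.654 N and a = 112.654 / 15.5 = 7.2680 m/s².
Starting from rest over a distance of 3.2 m, v² = 2aL = 2 × 7.2680 × 3.2 = 46.5152, so v = 6.8202 m/s.

6.82 m/s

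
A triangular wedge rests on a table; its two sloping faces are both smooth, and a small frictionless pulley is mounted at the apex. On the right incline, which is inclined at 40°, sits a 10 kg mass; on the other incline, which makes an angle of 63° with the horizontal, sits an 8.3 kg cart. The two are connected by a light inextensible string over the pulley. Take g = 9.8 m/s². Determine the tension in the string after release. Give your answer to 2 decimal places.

Resolve each weight along its own incline: the 10 kg mass has component 10 × 9.8 × sin 40° = 62.993 N down its slope, and the 8.3 kg mass has 8.3 × 9.8 × sin 63° = 72.474 N down its slope.
The 8.3 kg side's 72.474 N exceeds the other side's 62.993 N, so that mass slides down and the 10 kg mass slides up. Taking that direction as positive, Newton's second law for the whole system gives 72.474 − 62.993 = (10 + 8.3) a, so a = 9.481 / 18.3 = 0.5181 m/s².
For the 10 kg mass (up-slope positive): T − 62.993 = 10 × 0.5181, so T = 68.174 N.

68.17 N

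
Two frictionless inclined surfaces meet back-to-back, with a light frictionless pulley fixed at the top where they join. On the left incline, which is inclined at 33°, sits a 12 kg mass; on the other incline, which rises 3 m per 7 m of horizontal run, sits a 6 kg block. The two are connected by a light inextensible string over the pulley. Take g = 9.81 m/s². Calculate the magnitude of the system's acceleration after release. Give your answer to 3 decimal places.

2.274 m/s²

Resolve each weight along its own incline: the 12 kg mass has component 12 × 9.81 × sin 33° = 64.115 N down its slope, and the 6 kg mass has 6 × 9.81 × sin 23.20° = 23.186 N down its slope.
The 12 kg side's 64.115 N exceeds the other side's 23.186 N, so that mass slides down and the 6 kg mass slides up. Taking that direction as positive, Newton's second law for the whole system gives 64.115 − 23.186 = (12 + 6) a, so a = 40.929 / 18 = 2.2738 m/s².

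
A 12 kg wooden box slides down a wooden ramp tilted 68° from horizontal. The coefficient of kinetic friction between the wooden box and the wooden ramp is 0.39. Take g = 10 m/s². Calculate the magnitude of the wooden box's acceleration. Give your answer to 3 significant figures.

7.81 m/s²

Resolving the weight along the incline: the component pulling the wooden box down the slope is mg sin 68° = 12 × 10 × 0.9272 = 111.264 N, and the normal force is N = mg cos 68° = 12 × 10 × 0.3746 = 44.952 N.
Kinetic friction acts up the slope with magnitude f = μN = 0.39 × 44.952 = 17.531 N.
Net force along the incline is 111.264 − 17.531 = 93.733 N, so a = 93.733 / 12 = 7.8111 m/s².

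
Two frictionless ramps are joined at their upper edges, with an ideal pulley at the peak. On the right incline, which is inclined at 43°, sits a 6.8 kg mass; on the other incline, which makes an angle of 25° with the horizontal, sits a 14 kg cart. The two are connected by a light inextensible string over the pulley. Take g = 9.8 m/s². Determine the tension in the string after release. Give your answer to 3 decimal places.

Resolve each weight along its own incline: the 6.8 kg mass has component 6.8 × 9.8 × sin 43° = 45.448 N down its slope, and the 14 kg mass has 14 × 9.8 × sin 25° = 57.983 N down its slope.
The 14 kg side's 57.983 N exceeds the other side's 45.448 N, so that mass slides down and the 6.8 kg mass slides up. Taking that direction as positive, Newton's second law for the whole system gives 57.983 − 45.448 = (6.8 + 14) a, so a = 12.535 / 20.8 = 0.6026 m/s².
For the 6.8 kg mass (up-slope positive): T − 45.448 = 6.8 × 0.6026, so T = 49.546 N.

49.546 N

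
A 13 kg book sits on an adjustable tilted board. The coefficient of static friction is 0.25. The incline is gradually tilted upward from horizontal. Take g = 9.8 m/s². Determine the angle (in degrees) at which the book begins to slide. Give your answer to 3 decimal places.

14.036°

At the threshold of sliding, static friction is at its maximum μ_s N and exactly balances the weight component along the incline: mg sin θ = μ_s mg cos θ.
Hence tan θ = μ_s = 0.25, so θ = arctan(0.25) = 14.0362°.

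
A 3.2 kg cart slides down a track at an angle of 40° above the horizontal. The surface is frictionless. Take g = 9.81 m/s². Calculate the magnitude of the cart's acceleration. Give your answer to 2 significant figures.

6.3 m/s²

Resolving the weight along the incline: the component pulling the cart down the slope is mg sin 40° = 3.2 × 9.81 × 0.6428 = 20.179 N, and the normal force is N = mg cos 40° = 3.2 × 9.81 × 0.7660 = 24.046 N.
With no friction the net force along the incline is 20.179 N, so a = g sin 40° = 20.179 / 3.2 = 6.3059 m/s².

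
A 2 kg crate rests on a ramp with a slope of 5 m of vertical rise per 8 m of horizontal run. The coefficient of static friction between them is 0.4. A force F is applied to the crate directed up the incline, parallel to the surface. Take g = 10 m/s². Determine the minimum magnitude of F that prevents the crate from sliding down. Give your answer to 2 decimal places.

The normal force is N = mg cos 32.01° = 16.960 N. With F at its minimum the crate is on the verge of sliding down, so static friction is at its maximum μ_s N = 0.4 × 16.960 = 6.784 N and acts up the slope.
Equilibrium along the incline: F + μ_s N = mg sin 32.01°, so F = 10.600 − 6.784 = 3.816 N.

3.82 N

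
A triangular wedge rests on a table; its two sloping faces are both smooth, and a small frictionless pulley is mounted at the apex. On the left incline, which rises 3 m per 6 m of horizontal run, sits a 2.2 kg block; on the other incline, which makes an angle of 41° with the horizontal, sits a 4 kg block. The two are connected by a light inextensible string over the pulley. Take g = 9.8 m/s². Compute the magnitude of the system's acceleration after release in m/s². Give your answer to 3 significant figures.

Resolve each weight along its own incline: the 2.2 kg mass has component 2.2 × 9.8 × sin 26.57° = 9.642 N down its slope, and the 4 kg mass has 4 × 9.8 × sin 41° = 25.718 N down its slope.
The 4 kg side's 25.718 N exceeds the other side's 9.642 N, so that mass slides down and the 2.2 kg mass slides up. Taking that direction as positive, Newton's second law for the whole system gives 25.718 − 9.642 = (2.2 + 4) a, so a = 16.076 / 6.2 = 2.5929 m/s².

2.59 m/s²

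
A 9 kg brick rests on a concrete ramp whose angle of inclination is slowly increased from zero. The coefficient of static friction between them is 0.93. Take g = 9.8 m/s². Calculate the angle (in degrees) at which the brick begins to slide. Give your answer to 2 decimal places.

42.92°

At the threshold of sliding, static friction is at its maximum μ_s N and exactly balances the weight component along the incline: mg sin θ = μ_s mg cos θ.
Hence tan θ = μ_s = 0.93, so θ = arctan(0.93) = 42.9228°.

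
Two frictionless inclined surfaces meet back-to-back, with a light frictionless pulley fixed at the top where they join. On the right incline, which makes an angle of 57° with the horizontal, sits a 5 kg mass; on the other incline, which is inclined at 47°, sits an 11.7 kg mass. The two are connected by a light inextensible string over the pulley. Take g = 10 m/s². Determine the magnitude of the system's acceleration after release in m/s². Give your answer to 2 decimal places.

2.61 m/s²

Resolve each weight along its own incline: the 5 kg mass has component 5 × 10 × sin 57° = 41.934 N down its slope, and the 11.7 kg mass has 11.7 × 10 × sin 47° = 85.568 N down its slope.
The 11.7 kg side's 85.568 N exceeds the other side's 41.934 N, so that mass slides down and the 5 kg mass slides up. Taking that direction as positive, Newton's second law for the whole system gives 85.568 − 41.934 = (5 + 11.7) a, so a = 43.634 / 16.7 = 2.6128 m/s².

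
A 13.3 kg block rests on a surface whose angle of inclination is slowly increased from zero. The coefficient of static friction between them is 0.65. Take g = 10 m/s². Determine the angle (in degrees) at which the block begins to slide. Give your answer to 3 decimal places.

At the threshold of sliding, static friction is at its maximum μ_s N and exactly balances the weight component along the incline: mg sin θ = μ_s mg cos θ.
Hence tan θ = μ_s = 0.65, so θ = arctan(0.65) = 33.0239°.

33.024°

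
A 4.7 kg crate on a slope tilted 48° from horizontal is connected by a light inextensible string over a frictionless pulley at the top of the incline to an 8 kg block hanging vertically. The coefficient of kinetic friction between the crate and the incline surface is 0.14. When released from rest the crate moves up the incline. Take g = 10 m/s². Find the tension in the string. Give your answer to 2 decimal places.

54.38 N

For the crate on the incline: the weight component along the slope is m₁g sin 48° = 4.7 × 10 × 0.7431 = 34.926 N and the normal force is N = m₁g cos 48° = 31.449 N.
Kinetic friction opposes the crate's motion up the incline: f = μN = 0.14 × 31.449 = 4.403 N acting down the slope.
Newton's second law for the crate (up-slope positive): T − 34.926 − 4.403 = 4.7 a. For the hanging block (downward positive): 8 × 10 − T = 8 a.
Adding the two equations eliminates T: 40.671 = 12.7 a, so a = 3.2024 m/s².
Then from the hanging block's equation, T = 8 × (10 − 3.2024) = 54.381 N.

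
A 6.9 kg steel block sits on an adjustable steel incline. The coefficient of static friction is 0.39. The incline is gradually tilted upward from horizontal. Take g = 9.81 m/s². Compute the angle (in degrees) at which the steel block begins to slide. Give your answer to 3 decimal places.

At the threshold of sliding, static friction is at its maximum μ_s N and exactly balances the weight component along the incline: mg sin θ = μ_s mg cos θ.
Hence tan θ = μ_s = 0.39, so θ = arctan(0.39) = 21.3058°.

21.306°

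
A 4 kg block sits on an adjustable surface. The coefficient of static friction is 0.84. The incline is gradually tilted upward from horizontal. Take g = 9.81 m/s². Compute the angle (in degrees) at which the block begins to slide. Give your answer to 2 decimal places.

At the threshold of sliding, static friction is at its maximum μ_s N and exactly balances the weight component along the incline: mg sin θ = μ_s mg cos θ.
Hence tan θ = μ_s = 0.84, so θ = arctan(0.84) = 40.0303°.

40.03°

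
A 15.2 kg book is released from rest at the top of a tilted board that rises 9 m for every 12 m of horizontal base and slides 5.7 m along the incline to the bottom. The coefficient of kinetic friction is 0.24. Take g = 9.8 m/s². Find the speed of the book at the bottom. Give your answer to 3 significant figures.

The weight component along the incline is mg sin 36.87° = 89.376 N and the normal force is N = mg cos 36.87° = 119.168 N.
Friction up the slope is f = μN = 0.24 × 119.168 = 28.600 N, so the net downslope force is 89.376 − 28.600 = 60.776 N and a = 60.776 / 15.2 = 3.9984 m/s².
Starting from rest over a distance of 5.7 m, v² = 2aL = 2 × 3.9984 × 5.7 = 45.5818, so v = 6.7514 m/s.

6.75 m/s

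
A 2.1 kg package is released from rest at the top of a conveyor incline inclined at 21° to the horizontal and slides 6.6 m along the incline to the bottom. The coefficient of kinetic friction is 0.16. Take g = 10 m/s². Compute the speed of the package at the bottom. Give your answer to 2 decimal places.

5.25 m/s

The weight component along the incline is mg sin 21° = 7.526 N and the normal force is N = mg cos 21° = 19.605 N.
Friction up the slope is f = μN = 0.16 × 19.605 = 3.137 N, so the net downslope force is 7.526 − 3.137 = 4.389 N and a = 4.389 / 2.1 = 2.0900 m/s².
Starting from rest over a distance of 6.6 m, v² = 2aL = 2 × 2.0900 × 6.6 = 27.5880, so v = 5.2524 m/s.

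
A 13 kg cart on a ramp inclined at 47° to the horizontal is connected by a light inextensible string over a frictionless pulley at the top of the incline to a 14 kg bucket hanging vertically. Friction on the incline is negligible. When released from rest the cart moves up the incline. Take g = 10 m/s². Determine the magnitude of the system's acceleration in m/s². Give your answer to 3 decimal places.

1.664 m/s²

For the cart on the incline: the weight component along the slope is m₁g sin 47° = 13 × 10 × 0.7314 = 95.082 N and the normal force is N = m₁g cos 47° = 88.660 N.
Newton's second law for the cart (up-slope positive): T − 95.082 = 13 a. For the hanging bucket (downward positive): 14 × 10 − T = 14 a.
Adding the two equations eliminates T: 44.918 = 27 a, so a = 1.6636 m/s².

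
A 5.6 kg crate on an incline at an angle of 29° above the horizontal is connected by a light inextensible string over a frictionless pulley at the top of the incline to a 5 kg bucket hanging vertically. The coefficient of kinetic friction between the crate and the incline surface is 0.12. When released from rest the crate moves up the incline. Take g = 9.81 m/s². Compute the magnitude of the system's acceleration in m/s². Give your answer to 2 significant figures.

For the crate on the incline: the weight component along the slope is m₁g sin 29° = 5.6 × 9.81 × 0.4848 = 26.633 N and the normal force is N = m₁g cos 29° = 48.048 N.
Kinetic friction opposes the crate's motion up the incline: f = μN = 0.12 × 48.048 = 5.766 N acting down the slope.
Newton's second law for the crate (up-slope positive): T − 26.633 − 5.766 = 5.6 a. For the hanging bucket (downward positive): 5 × 9.81 − T = 5 a.
Adding the two equations eliminates T: 16.651 = 10.6 a, so a = 1.5708 m/s².

1.6 m/s²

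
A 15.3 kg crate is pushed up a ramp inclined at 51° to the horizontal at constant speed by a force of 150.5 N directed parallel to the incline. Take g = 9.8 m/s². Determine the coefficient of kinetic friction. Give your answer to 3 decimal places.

At constant speed ΣF = 0 along the incline. The applied 150.5 N acts up the slope; the weight component mg sin 51° = 116.525 N and kinetic friction μN both act down the slope.
So 150.5 = 116.525 + μ × 94.360, giving μ = (150.5 − 116.525) / 94.360 = 0.3601.

0.360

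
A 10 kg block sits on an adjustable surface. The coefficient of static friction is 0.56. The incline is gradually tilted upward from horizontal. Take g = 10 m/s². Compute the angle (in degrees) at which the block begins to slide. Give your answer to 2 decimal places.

29.25°

At the threshold of sliding, static friction is at its maximum μ_s N and exactly balances the weight component along the incline: mg sin θ = μ_s mg cos θ.
Hence tan θ = μ_s = 0.56, so θ = arctan(0.56) = 29.2488°.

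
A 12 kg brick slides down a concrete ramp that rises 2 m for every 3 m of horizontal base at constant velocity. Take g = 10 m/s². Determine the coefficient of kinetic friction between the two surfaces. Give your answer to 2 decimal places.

0.67

At constant velocity the net force along the incline is zero: mg sin 33.69° = μ mg cos 33.69°.
So μ = tan 33.69° = 0.5547 / 0.8321 = 0.6666.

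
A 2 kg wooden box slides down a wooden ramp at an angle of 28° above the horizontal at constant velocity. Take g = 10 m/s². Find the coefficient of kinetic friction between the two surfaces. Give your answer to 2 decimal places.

0.53

At constant velocity the net force along the incline is zero: mg sin 28° = μ mg cos 28°.
So μ = tan 28° = 0.4695 / 0.8829 = 0.5318.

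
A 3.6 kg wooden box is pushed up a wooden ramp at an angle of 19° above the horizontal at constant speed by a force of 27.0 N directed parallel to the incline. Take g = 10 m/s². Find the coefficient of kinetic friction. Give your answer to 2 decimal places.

At constant speed ΣF = 0 along the incline. The applied 27.0 N acts up the slope; the weight component mg sin 19° = 11.720 N and kinetic friction μN both act down the slope.
So 27.0 = 11.720 + μ × 34.039, giving μ = (27.0 − 11.720) / 34.039 = 0.4489.

0.45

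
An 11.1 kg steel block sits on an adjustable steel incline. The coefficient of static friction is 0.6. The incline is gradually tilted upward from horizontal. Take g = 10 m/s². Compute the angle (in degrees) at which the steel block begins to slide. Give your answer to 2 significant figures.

31°

At the threshold of sliding, static friction is at its maximum μ_s N and exactly balances the weight component along the incline: mg sin θ = μ_s mg cos θ.
Hence tan θ = μ_s = 0.6, so θ = arctan(0.6) = 30.9638°.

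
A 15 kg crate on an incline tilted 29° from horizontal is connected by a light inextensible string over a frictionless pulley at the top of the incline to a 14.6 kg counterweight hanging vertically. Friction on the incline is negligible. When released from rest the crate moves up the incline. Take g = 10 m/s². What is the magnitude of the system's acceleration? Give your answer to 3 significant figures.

For the crate on the incline: the weight component along the slope is m₁g sin 29° = 15 × 10 × 0.4848 = 72.720 N and the normal force is N = m₁g cos 29° = 131.193 N.
Newton's second law for the crate (up-slope positive): T − 72.720 = 15 a. For the hanging counterweight (downward positive): 14.6 × 10 − T = 14.6 a.
Adding the two equations eliminates T: 73.280 = 29.6 a, so a = 2.4757 m/s².

2.48 m/s²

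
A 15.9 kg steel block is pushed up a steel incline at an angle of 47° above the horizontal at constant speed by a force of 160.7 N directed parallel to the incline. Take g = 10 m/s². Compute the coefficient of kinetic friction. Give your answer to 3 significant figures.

At constant speed ΣF = 0 along the incline. The applied 160.7 N acts up the slope; the weight component mg sin 47° = 116.285 N and kinetic friction μN both act down the slope.
So 160.7 = 116.285 + μ × 108.438, giving μ = (160.7 − 116.285) / 108.438 = 0.4096.

0.410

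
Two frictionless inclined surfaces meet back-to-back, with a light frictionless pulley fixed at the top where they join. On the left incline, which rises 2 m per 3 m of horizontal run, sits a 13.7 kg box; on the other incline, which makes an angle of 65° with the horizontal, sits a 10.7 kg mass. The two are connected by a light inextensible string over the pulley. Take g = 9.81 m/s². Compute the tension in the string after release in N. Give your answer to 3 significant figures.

Resolve each weight along its own incline: the 13.7 kg mass has component 13.7 × 9.81 × sin 33.69° = 74.550 N down its slope, and the 10.7 kg mass has 10.7 × 9.81 × sin 65° = 95.132 N down its slope.
The 10.7 kg side's 95.132 N exceeds the other side's 74.550 N, so that mass slides down and the 13.7 kg mass slides up. Taking that direction as positive, Newton's second law for the whole system gives 95.132 − 74.550 = (13.7 + 10.7) a, so a = 20.582 / 24.4 = 0.8435 m/s².
For the 13.7 kg mass (up-slope positive): T − 74.550 = 13.7 × 0.8435, so T = 86.106 N.

86.1 N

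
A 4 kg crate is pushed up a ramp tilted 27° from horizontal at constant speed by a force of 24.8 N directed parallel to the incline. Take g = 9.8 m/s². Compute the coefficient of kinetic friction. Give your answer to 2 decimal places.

At constant speed ΣF = 0 along the incline. The applied 24.8 N acts up the slope; the weight component mg sin 27° = 17.796 N and kinetic friction μN both act down the slope.
So 24.8 = 17.796 + μ × 34.927, giving μ = (24.8 − 17.796) / 34.927 = 0.2005.

0.20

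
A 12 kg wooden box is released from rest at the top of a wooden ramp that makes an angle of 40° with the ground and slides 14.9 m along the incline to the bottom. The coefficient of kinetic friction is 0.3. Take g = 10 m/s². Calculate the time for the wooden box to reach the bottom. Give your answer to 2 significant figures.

2.7 s

The weight component along the incline is mg sin 40° = 77.135 N and the normal force is N = mg cos 40° = 91.925 N.
Friction up the slope is f = μN = 0.3 × 91.925 = 27.577 N, so the net downslope force is 77.135 − 27.577 = 49.558 N and a = 49.558 / 12 = 4.1298 m/s².
Starting from rest, L = ½at², so t = √(2L/a) = √(2 × 14.9 / 4.1298) = 2.6862 s.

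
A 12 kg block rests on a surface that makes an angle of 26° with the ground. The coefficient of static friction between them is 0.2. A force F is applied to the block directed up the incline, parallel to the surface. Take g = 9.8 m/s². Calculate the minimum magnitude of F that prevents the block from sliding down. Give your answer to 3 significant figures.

30.4 N

The normal force is N = mg cos 26° = 105.698 N. With F at its minimum the block is on the verge of sliding down, so static friction is at its maximum μ_s N = 0.2 × 105.698 = 21.140 N and acts up the slope.
Equilibrium along the incline: F + μ_s N = mg sin 26°, so F = 51.552 − 21.140 = 30.412 N.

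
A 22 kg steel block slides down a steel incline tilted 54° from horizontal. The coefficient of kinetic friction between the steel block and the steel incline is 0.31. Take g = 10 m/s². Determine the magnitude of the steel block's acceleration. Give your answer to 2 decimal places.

Resolving the weight along the incline: the component pulling the steel block down the slope is mg sin 54° = 22 × 10 × 0.8090 = 177.980 N, and the normal force is N = mg cos 54° = 22 × 10 × 0.5878 = 129.316 N.
Kinetic friction acts up the slope with magnitude f = μN = 0.31 × 129.316 = 40.088 N.
Net force along the incline is 177.980 − 40.088 = 137.892 N, so a = 137.892 / 22 = 6.2678 m/s².

6.27 m/s²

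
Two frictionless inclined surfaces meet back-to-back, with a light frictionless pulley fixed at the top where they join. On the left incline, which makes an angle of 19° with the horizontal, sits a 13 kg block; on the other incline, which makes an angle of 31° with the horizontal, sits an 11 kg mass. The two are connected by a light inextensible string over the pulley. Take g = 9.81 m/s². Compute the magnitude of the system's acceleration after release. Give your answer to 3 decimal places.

Resolve each weight along its own incline: the 13 kg mass has component 13 × 9.81 × sin 19° = 41.520 N down its slope, and the 11 kg mass has 11 × 9.81 × sin 31° = 55.578 N down its slope.
The 11 kg side's 55.578 N exceeds the other side's 41.520 N, so that mass slides down and the 13 kg mass slides up. Taking that direction as positive, Newton's second law for the whole system gives 55.578 − 41.520 = (13 + 11) a, so a = 14.058 / 24 = 0.5857 m/s².

0.586 m/s²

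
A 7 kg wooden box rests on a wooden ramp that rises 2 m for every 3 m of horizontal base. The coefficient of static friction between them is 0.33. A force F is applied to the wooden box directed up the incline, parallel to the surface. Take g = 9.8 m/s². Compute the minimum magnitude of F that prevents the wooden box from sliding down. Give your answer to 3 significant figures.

19.2 N

The normal force is N = mg cos 33.69° = 57.079 N. With F at its minimum the wooden box is on the verge of sliding down, so static friction is at its maximum μ_s N = 0.33 × 57.079 = 18.836 N and acts up the slope.
Equilibrium along the incline: F + μ_s N = mg sin 33.69°, so F = 38.052 − 18.836 = 19.216 N.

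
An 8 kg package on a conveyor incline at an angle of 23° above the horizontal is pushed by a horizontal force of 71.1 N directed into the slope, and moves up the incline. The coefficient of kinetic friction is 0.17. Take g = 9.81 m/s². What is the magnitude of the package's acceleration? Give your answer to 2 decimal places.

2.22 m/s²

The horizontal push has components F cos 23° = 71.1 × 0.9205 = 65.448 N up the incline and F sin 23° = 71.1 × 0.3907 = 27.779 N pressing into the surface.
The normal force is therefore N = mg cos 23° + F sin 23° = 72.241 + 27.779 = 100.020 N, and kinetic friction down the slope is μN = 0.17 × 100.020 = 17.003 N.
Along the incline: F cos 23° − mg sin 23° − μN = ma, so 65.448 − 30.662 − 17.003 = 8 a, giving a = 2.2229 m/s².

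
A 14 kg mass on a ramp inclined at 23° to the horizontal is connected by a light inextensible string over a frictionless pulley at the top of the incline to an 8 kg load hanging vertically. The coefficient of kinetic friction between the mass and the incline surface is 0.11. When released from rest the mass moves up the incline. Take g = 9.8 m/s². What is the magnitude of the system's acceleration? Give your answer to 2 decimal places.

For the mass on the incline: the weight component along the slope is m₁g sin 23° = 14 × 9.8 × 0.3907 = 53.604 N and the normal force is N = m₁g cos 23° = 126.293 N.
Kinetic friction opposes the mass's motion up the incline: f = μN = 0.11 × 126.293 = 13.892 N acting down the slope.
Newton's second law for the mass (up-slope positive): T − 53.604 − 13.892 = 14 a. For the hanging load (downward positive): 8 × 9.8 − T = 8 a.
Adding the two equations eliminates T: 10.904 = 22 a, so a = 0.4956 m/s².

0.50 m/s²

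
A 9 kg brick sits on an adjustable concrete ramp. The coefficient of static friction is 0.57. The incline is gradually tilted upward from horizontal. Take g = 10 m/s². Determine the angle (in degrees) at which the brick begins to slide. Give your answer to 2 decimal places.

At the threshold of sliding, static friction is at its maximum μ_s N and exactly balances the weight component along the incline: mg sin θ = μ_s mg cos θ.
Hence tan θ = μ_s = 0.57, so θ = arctan(0.57) = 29.6831°.

29.68°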